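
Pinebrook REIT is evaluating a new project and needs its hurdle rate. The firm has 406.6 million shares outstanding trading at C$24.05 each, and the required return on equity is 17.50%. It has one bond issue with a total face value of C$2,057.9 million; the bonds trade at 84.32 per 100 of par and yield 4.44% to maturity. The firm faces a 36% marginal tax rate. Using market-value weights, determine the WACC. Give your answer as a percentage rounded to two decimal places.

Market value of equity E = 24.05 × 406.6m = 9778.73m. Market value of debt D = 2057.9m × 84.32/100 = 1735.22128m.
Total capital V = 9778.73 + 1735.22128 = 11513.95128.
Equity: weight = 9778.73/11513.95128 = 0.8493; cost = 17.5%.
Bonds outstanding: weight = 1735.22128/11513.95128 = 0.1507; after-tax cost = 4.44% × (1 − 36%) = 2.8416%.
WACC = 0.8493 × 17.5000% + 0.1507 × 2.8416% = 15.2909%.

15.29%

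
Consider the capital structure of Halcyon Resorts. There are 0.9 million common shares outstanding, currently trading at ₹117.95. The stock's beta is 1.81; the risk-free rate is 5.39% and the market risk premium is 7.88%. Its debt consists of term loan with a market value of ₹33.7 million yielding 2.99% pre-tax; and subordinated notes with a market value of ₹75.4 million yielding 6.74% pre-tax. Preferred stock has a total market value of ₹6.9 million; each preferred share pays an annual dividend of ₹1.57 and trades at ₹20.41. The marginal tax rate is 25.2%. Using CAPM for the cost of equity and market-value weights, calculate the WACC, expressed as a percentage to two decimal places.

Cost of equity via CAPM: Re = 5.39% + 1.81 × 7.88% = 19.6528%.
Cost of preferred: Rp = 1.57 / 20.41 = 7.6923%.
Market value of equity E = 117.95 × 0.9m = 106.155m.
Total capital V = 106.155 + 6.9 + 33.7 + 75.4 = 222.155.
Equity: weight = 106.155/222.155 = 0.4778; cost = 19.6528%.
Preferred: weight = 6.9/222.155 = 0.0311; cost = 7.6923%.
Term loan: weight = 33.7/222.155 = 0.1517; after-tax cost = 2.99% × (1 − 25.2%) = 2.2365%.
Subordinated notes: weight = 75.4/222.155 = 0.3394; after-tax cost = 6.74% × (1 − 25.2%) = 5.0415%.
WACC = 0.4778 × 19.6528% + 0.0311 × 7.6923% + 0.1517 × 2.2365% + 0.3394 × 5.0415% = 11.6802%.

11.68%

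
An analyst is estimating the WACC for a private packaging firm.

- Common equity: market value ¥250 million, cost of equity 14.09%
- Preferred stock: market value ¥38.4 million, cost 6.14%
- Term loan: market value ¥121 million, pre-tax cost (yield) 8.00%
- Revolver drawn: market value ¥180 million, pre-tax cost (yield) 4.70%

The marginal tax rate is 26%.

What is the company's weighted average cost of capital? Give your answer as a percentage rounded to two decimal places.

Total capital V = 250 + 38.4 + 121 + 180 = 589.4.
Equity: weight = 250/589.4 = 0.4242; cost = 14.09%.
Preferred: weight = 38.4/589.4 = 0.0652; cost = 6.14%.
Term loan: weight = 121/589.4 = 0.2053; after-tax cost = 8% × (1 − 26%) = 5.9200%.
Revolver drawn: weight = 180/589.4 = 0.3054; after-tax cost = 4.7% × (1 − 26%) = 3.4780%.
WACC = 0.4242 × 14.0900% + 0.0652 × 6.1400% + 0.2053 × 5.9200% + 0.3054 × 3.4780% = 8.6539%.

8.65%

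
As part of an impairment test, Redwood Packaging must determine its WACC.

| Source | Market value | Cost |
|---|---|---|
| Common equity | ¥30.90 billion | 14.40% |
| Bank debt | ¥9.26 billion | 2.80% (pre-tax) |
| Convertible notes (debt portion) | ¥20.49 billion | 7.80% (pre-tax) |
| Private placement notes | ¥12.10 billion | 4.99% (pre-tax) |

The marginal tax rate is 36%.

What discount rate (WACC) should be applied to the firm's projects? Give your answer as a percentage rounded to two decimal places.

8.28%

Total capital V = 30.9 + 9.26 + 20.49 + 12.1 = 72.75.
Equity: weight = 30.9/72.75 = 0.4247; cost = 14.4%.
Bank debt: weight = 9.26/72.75 = 0.1273; after-tax cost = 2.8% × (1 − 36%) = 1.7920%.
Convertible notes (debt portion): weight = 20.49/72.75 = 0.2816; after-tax cost = 7.8% × (1 − 36%) = 4.9920%.
Private placement notes: weight = 12.1/72.75 = 0.1663; after-tax cost = 4.99% × (1 − 36%) = 3.1936%.
WACC = 0.4247 × 14.4000% + 0.1273 × 1.7920% + 0.2816 × 4.9920% + 0.1663 × 3.1936% = 8.2815%.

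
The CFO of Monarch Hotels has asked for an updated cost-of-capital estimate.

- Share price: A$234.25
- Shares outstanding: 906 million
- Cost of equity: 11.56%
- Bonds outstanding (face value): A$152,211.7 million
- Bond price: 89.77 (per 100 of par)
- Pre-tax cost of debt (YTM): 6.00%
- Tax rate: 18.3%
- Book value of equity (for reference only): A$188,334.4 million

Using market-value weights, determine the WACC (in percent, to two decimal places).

Market value of equity E = 234.25 × 906m = 212230.5m. Market value of debt D = 152211.7m × 89.77/100 = 136640.44309m.
Total capital V = 212230.5 + 136640.44309 = 348870.94309.
Equity: weight = 212230.5/348870.94309 = 0.6083; cost = 11.56%.
Bonds outstanding: weight = 136640.44309/348870.94309 = 0.3917; after-tax cost = 6% × (1 − 18.3%) = 4.9020%.
WACC = 0.6083 × 11.5600% + 0.3917 × 4.9020% = 8.9523%.

8.95%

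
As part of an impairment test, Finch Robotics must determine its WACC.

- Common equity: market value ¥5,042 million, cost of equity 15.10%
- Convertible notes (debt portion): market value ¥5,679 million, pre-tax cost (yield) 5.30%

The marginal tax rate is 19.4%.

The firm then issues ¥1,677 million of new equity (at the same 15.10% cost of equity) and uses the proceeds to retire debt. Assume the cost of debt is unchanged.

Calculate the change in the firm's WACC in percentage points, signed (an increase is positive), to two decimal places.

Current WACC:
Total capital V = 5042 + 5679 = 10721.
Equity: weight = 5042/10721 = 0.4703; cost = 15.1%.
Convertible notes (debt portion): weight = 5679/10721 = 0.5297; after-tax cost = 5.3% × (1 − 19.4%) = 4.2718%.
WACC = 0.4703 × 15.1000% + 0.5297 × 4.2718% = 9.3642%.
After the change:
Total capital V = 6719 + 4002 = 10721.
Equity: weight = 6719/10721 = 0.6267; cost = 15.1%.
Convertible notes (debt portion): weight = 4002/10721 = 0.3733; after-tax cost = 5.3% × (1 − 19.4%) = 4.2718%.
WACC = 0.6267 × 15.1000% + 0.3733 × 4.2718% = 11.0580%.
Change in WACC = 11.0580% − 9.3642% = 1.6938 pp.

+1.69 pp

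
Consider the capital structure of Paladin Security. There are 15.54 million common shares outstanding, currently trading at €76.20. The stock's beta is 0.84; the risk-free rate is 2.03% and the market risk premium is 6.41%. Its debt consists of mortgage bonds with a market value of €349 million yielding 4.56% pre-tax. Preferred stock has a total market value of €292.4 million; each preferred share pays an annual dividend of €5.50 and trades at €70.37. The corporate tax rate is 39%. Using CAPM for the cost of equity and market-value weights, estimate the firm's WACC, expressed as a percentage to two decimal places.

6.59%

Cost of equity via CAPM: Re = 2.03% + 0.84 × 6.41% = 7.4144%.
Cost of preferred: Rp = 5.5 / 70.37 = 7.8158%.
Market value of equity E = 76.2 × 15.54m = 1184.148m.
Total capital V = 1184.148 + 292.4 + 349 = 1825.548.
Equity: weight = 1184.148/1825.548 = 0.6487; cost = 7.4144%.
Preferred: weight = 292.4/1825.548 = 0.1602; cost = 7.8158%.
Mortgage bonds: weight = 349/1825.548 = 0.1912; after-tax cost = 4.56% × (1 − 39%) = 2.7816%.
WACC = 0.6487 × 7.4144% + 0.1602 × 7.8158% + 0.1912 × 2.7816% = 6.5930%.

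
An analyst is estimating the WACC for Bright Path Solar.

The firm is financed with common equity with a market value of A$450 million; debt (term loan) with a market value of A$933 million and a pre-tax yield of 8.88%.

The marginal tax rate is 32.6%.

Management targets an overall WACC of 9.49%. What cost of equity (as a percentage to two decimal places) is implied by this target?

Total capital V = 450 + 933 = 1383.
Equity weight = 450/1383 = 0.3254.
Term loan weight = 933/1383 = 0.6746.
Debt contribution = 0.6746 × 8.88% × (1 − 32.6%) = 4.0377%.
Required equity contribution = 9.49% − 4.0377% = 5.4523%.
Re = 5.4523% / 0.3254 = 16.7568%.

16.76%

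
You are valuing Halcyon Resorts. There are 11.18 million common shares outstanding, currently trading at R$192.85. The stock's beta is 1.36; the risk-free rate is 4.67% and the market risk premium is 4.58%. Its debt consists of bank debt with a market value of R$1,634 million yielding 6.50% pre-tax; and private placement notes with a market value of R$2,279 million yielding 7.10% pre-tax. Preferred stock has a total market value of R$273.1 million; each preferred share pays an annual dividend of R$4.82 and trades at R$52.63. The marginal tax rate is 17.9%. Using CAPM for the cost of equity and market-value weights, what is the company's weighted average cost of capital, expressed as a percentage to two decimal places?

7.57%

Cost of equity via CAPM: Re = 4.67% + 1.36 × 4.58% = 10.8988%.
Cost of preferred: Rp = 4.82 / 52.63 = 9.1583%.
Market value of equity E = 192.85 × 11.18m = 2156.063m.
Total capital V = 2156.063 + 273.1 + 1634 + 2279 = 6342.163.
Equity: weight = 2156.063/6342.163 = 0.3400; cost = 10.8988%.
Preferred: weight = 273.1/6342.163 = 0.0431; cost = 9.1583%.
Bank debt: weight = 1634/6342.163 = 0.2576; after-tax cost = 6.5% × (1 − 17.9%) = 5.3365%.
Private placement notes: weight = 2279/6342.163 = 0.3593; after-tax cost = 7.1% × (1 − 17.9%) = 5.8291%.
WACC = 0.3400 × 10.8988% + 0.0431 × 9.1583% + 0.2576 × 5.3365% + 0.3593 × 5.8291% = 7.5690%.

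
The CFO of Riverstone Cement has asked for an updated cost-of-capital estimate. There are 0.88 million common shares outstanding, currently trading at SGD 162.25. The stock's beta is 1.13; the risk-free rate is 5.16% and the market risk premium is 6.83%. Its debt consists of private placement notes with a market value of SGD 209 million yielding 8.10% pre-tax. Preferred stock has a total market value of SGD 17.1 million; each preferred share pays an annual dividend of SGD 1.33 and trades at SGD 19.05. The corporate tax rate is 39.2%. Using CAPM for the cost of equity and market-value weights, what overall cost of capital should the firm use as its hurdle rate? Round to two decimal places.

Cost of equity via CAPM: Re = 5.16% + 1.13 × 6.83% = 12.8779%.
Cost of preferred: Rp = 1.33 / 19.05 = 6.9816%.
Market value of equity E = 162.25 × 0.88m = 142.78m.
Total capital V = 142.78 + 17.1 + 209 = 368.88.
Equity: weight = 142.78/368.88 = 0.3871; cost = 12.8779%.
Preferred: weight = 17.1/368.88 = 0.0464; cost = 6.9816%.
Private placement notes: weight = 209/368.88 = 0.5666; after-tax cost = 8.1% × (1 − 39.2%) = 4.9248%.
WACC = 0.3871 × 12.8779% + 0.0464 × 6.9816% + 0.5666 × 4.9248% = 8.0985%.

8.10%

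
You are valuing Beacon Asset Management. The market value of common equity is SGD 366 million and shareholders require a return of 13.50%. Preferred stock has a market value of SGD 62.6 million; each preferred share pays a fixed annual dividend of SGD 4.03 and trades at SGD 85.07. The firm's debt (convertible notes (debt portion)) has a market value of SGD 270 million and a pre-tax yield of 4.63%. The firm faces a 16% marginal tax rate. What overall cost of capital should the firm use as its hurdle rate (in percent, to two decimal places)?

Cost of preferred: Rp = 4.03 / 85.07 = 4.7373%.
Total capital V = 366 + 62.6 + 270 = 698.6.
Equity: weight = 366/698.6 = 0.5239; cost = 13.5%.
Preferred: weight = 62.6/698.6 = 0.0896; cost = 4.7373%.
Convertible notes (debt portion): weight = 270/698.6 = 0.3865; after-tax cost = 4.63% × (1 − 16%) = 3.8892%.
WACC = 0.5239 × 13.5000% + 0.0896 × 4.7373% + 0.3865 × 3.8892% = 9.0003%.

9.00%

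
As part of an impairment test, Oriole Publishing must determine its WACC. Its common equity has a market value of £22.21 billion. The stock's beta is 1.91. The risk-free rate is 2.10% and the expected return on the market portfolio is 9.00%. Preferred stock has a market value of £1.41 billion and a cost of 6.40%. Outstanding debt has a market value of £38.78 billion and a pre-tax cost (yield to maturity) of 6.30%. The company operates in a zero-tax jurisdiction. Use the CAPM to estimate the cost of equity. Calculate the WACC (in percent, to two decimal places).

Market risk premium = 9.0% − 2.1% = 6.9%.
Cost of equity via CAPM: Re = 2.1% + 1.91 × 6.9% = 15.2790%.
Total capital V = 22.21 + 1.41 + 38.78 = 62.4.
Equity: weight = 22.21/62.4 = 0.3559; cost = 15.279%.
Preferred: weight = 1.41/62.4 = 0.0226; cost = 6.4%.
Debt: weight = 38.78/62.4 = 0.6215; after-tax cost = 6.3% × (1 − 0%) = 6.3000%.
WACC = 0.3559 × 15.2790% + 0.0226 × 6.4000% + 0.6215 × 6.3000% = 9.4982%.

9.50%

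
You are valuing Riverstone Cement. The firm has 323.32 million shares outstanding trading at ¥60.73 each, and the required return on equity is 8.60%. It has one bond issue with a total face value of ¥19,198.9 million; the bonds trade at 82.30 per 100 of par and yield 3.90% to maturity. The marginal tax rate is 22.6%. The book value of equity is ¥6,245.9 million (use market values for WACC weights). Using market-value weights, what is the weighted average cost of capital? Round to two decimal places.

6.11%

Market value of equity E = 60.73 × 323.32m = 19635.2236m. Market value of debt D = 19198.9m × 82.3/100 = 15800.6947m.
Total capital V = 19635.2236 + 15800.6947 = 35435.9183.
Equity: weight = 19635.2236/35435.9183 = 0.5541; cost = 8.6%.
Bonds outstanding: weight = 15800.6947/35435.9183 = 0.4459; after-tax cost = 3.9% × (1 − 22.6%) = 3.0186%.
WACC = 0.5541 × 8.6000% + 0.4459 × 3.0186% = 6.1113%.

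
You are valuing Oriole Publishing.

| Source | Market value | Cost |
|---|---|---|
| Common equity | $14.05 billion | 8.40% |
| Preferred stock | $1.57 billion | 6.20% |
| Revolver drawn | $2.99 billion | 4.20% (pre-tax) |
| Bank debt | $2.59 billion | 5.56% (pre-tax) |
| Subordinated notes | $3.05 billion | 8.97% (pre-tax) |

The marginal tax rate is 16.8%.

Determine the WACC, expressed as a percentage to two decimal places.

7.13%

Total capital V = 14.05 + 1.57 + 2.99 + 2.59 + 3.05 = 24.25.
Equity: weight = 14.05/24.25 = 0.5794; cost = 8.4%.
Preferred: weight = 1.57/24.25 = 0.0647; cost = 6.2%.
Revolver drawn: weight = 2.99/24.25 = 0.1233; after-tax cost = 4.2% × (1 − 16.8%) = 3.4944%.
Bank debt: weight = 2.59/24.25 = 0.1068; after-tax cost = 5.56% × (1 − 16.8%) = 4.6259%.
Subordinated notes: weight = 3.05/24.25 = 0.1258; after-tax cost = 8.97% × (1 − 16.8%) = 7.4630%.
WACC = 0.5794 × 8.4000% + 0.0647 × 6.2000% + 0.1233 × 3.4944% + 0.1068 × 4.6259% + 0.1258 × 7.4630% = 7.1318%.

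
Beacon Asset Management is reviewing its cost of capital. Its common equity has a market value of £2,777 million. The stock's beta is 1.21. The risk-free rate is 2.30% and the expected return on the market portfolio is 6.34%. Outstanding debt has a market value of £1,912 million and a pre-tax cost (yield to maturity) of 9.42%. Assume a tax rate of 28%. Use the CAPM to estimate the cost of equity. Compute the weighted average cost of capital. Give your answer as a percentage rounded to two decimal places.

7.02%

Market risk premium = 6.34% − 2.3% = 4.04%.
Cost of equity via CAPM: Re = 2.3% + 1.21 × 4.04% = 7.1884%.
Total capital V = 2777 + 1912 = 4689.
Equity: weight = 2777/4689 = 0.5922; cost = 7.1884%.
Debt: weight = 1912/4689 = 0.4078; after-tax cost = 9.42% × (1 − 28%) = 6.7824%.
WACC = 0.5922 × 7.1884% + 0.4078 × 6.7824% = 7.0228%.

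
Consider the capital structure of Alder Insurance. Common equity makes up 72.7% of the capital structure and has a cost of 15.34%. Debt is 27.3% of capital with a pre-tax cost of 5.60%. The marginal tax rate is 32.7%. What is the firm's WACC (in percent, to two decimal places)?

12.18%

After-tax cost of debt = 5.6% × (1 − 32.7%) = 3.7688%.
WACC = 0.727 × 15.3400% + 0.273 × 3.7688% = 12.1811%.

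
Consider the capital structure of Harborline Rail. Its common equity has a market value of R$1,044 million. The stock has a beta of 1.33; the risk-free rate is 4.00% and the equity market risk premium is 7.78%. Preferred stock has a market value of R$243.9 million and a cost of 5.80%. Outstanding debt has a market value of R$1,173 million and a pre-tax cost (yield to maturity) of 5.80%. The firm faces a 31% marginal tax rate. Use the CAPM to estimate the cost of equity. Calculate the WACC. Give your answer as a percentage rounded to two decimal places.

8.57%

Cost of equity via CAPM: Re = 4.0% + 1.33 × 7.78% = 14.3474%.
Total capital V = 1044 + 243.9 + 1173 = 2460.9.
Equity: weight = 1044/2460.9 = 0.4242; cost = 14.3474%.
Preferred: weight = 243.9/2460.9 = 0.0991; cost = 5.8%.
Debt: weight = 1173/2460.9 = 0.4767; after-tax cost = 5.8% × (1 − 31%) = 4.0020%.
WACC = 0.4242 × 14.3474% + 0.0991 × 5.8000% + 0.4767 × 4.0020% = 8.5691%.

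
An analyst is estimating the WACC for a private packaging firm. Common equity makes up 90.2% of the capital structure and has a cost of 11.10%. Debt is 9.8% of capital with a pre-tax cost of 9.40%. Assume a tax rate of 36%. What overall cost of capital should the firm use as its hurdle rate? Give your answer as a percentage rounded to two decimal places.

After-tax cost of debt = 9.4% × (1 − 36%) = 6.0160%.
WACC = 0.902 × 11.1000% + 0.098 × 6.0160% = 10.6018%.

10.60%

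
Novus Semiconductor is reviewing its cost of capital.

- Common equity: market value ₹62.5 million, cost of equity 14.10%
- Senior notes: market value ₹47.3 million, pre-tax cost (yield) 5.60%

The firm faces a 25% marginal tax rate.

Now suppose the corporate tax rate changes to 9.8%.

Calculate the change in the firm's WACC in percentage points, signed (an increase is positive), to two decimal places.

+0.37 pp

Current WACC:
Total capital V = 62.5 + 47.3 = 109.8.
Equity: weight = 62.5/109.8 = 0.5692; cost = 14.1%.
Senior notes: weight = 47.3/109.8 = 0.4308; after-tax cost = 5.6% × (1 − 25%) = 4.2000%.
WACC = 0.5692 × 14.1000% + 0.4308 × 4.2000% = 9.8352%.
After the change:
Total capital V = 62.5 + 47.3 = 109.8.
Equity: weight = 62.5/109.8 = 0.5692; cost = 14.1%.
Senior notes: weight = 47.3/109.8 = 0.4308; after-tax cost = 5.6% × (1 − 9.8%) = 5.0512%.
WACC = 0.5692 × 14.1000% + 0.4308 × 5.0512% = 10.2019%.
Change in WACC = 10.2019% − 9.8352% = 0.3667 pp.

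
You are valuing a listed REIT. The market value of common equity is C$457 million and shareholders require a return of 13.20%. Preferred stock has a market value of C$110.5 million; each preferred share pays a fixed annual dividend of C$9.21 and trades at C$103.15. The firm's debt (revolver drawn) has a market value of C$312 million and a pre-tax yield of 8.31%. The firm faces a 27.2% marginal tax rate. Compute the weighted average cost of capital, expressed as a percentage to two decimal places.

10.13%

Cost of preferred: Rp = 9.21 / 103.15 = 8.9287%.
Total capital V = 457 + 110.5 + 312 = 879.5.
Equity: weight = 457/879.5 = 0.5196; cost = 13.2%.
Preferred: weight = 110.5/879.5 = 0.1256; cost = 8.9287%.
Revolver drawn: weight = 312/879.5 = 0.3547; after-tax cost = 8.31% × (1 − 27.2%) = 6.0497%.
WACC = 0.5196 × 13.2000% + 0.1256 × 8.9287% + 0.3547 × 6.0497% = 10.1268%.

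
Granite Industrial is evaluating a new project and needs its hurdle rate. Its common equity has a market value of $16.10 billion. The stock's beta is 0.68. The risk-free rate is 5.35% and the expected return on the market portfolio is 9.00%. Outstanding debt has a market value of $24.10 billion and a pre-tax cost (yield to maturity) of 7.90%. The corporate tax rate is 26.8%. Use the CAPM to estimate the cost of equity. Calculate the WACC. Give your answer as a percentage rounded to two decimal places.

6.60%

Market risk premium = 9.0% − 5.35% = 3.65%.
Cost of equity via CAPM: Re = 5.35% + 0.68 × 3.65% = 7.8320%.
Total capital V = 16.1 + 24.1 = 40.2.
Equity: weight = 16.1/40.2 = 0.4005; cost = 7.832%.
Debt: weight = 24.1/40.2 = 0.5995; after-tax cost = 7.9% × (1 − 26.8%) = 5.7828%.
WACC = 0.4005 × 7.8320% + 0.5995 × 5.7828% = 6.6035%.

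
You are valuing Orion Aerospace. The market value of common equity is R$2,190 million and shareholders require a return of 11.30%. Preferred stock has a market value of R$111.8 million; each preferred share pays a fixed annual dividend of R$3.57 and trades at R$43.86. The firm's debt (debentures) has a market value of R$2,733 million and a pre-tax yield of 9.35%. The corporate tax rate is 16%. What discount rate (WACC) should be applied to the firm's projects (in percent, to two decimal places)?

9.36%

Cost of preferred: Rp = 3.57 / 43.86 = 8.1395%.
Total capital V = 2190 + 111.8 + 2733 = 5034.8.
Equity: weight = 2190/5034.8 = 0.4350; cost = 11.3%.
Preferred: weight = 111.8/5034.8 = 0.0222; cost = 8.1395%.
Debentures: weight = 2733/5034.8 = 0.5428; after-tax cost = 9.35% × (1 − 16%) = 7.8540%.
WACC = 0.4350 × 11.3000% + 0.0222 × 8.1395% + 0.5428 × 7.8540% = 9.3593%.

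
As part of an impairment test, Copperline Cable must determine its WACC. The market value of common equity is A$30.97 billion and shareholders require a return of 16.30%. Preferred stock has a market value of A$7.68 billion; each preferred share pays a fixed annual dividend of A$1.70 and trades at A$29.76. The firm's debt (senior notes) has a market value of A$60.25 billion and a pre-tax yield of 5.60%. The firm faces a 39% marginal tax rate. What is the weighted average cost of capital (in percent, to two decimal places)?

7.63%

Cost of preferred: Rp = 1.7 / 29.76 = 5.7124%.
Total capital V = 30.97 + 7.68 + 60.25 = 98.9.
Equity: weight = 30.97/98.9 = 0.3131; cost = 16.3%.
Preferred: weight = 7.68/98.9 = 0.0777; cost = 5.7124%.
Senior notes: weight = 60.25/98.9 = 0.6092; after-tax cost = 5.6% × (1 − 39%) = 3.4160%.
WACC = 0.3131 × 16.3000% + 0.0777 × 5.7124% + 0.6092 × 3.4160% = 7.6289%.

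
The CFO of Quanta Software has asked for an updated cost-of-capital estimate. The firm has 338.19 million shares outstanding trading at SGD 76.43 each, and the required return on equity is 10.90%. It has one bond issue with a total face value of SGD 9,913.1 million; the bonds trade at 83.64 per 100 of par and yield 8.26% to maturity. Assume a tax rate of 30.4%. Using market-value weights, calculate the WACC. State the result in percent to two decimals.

Market value of equity E = 76.43 × 338.19m = 25847.8617m. Market value of debt D = 9913.1m × 83.64/100 = 8291.31684m.
Total capital V = 25847.8617 + 8291.31684 = 34139.17854.
Equity: weight = 25847.8617/34139.17854 = 0.7571; cost = 10.9%.
Bonds outstanding: weight = 8291.31684/34139.17854 = 0.2429; after-tax cost = 8.26% × (1 − 30.4%) = 5.7490%.
WACC = 0.7571 × 10.9000% + 0.2429 × 5.7490% = 9.6490%.

9.65%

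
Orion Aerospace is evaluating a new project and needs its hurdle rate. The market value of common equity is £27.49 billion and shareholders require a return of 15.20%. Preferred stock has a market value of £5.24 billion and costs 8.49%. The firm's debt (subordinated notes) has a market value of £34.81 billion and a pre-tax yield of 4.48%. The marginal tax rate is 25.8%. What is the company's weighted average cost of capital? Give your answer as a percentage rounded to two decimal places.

Total capital V = 27.49 + 5.24 + 34.81 = 67.54.
Equity: weight = 27.49/67.54 = 0.4070; cost = 15.2%.
Preferred: weight = 5.24/67.54 = 0.0776; cost = 8.49%.
Subordinated notes: weight = 34.81/67.54 = 0.5154; after-tax cost = 4.48% × (1 − 25.8%) = 3.3242%.
WACC = 0.4070 × 15.2000% + 0.0776 × 8.4900% + 0.5154 × 3.3242% = 8.5586%.

8.56%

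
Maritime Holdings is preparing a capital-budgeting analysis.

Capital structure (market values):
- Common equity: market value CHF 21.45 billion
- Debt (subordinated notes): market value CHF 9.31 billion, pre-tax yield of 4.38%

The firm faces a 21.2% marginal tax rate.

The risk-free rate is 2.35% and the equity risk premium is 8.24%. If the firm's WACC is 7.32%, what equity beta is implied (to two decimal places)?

Total capital V = 21.45 + 9.31 = 30.76.
Equity weight = 21.45/30.76 = 0.6973.
Subordinated notes weight = 9.31/30.76 = 0.3027.
Debt contribution = 0.3027 × 4.38% × (1 − 21.2%) = 1.0446%.
Required equity contribution = 7.32% − 1.0446% = 6.2754%  ⇒  Re = 8.9991%.
CAPM: 8.9991% = 2.35% + β × 8.24%  ⇒  β = 0.8069.

0.81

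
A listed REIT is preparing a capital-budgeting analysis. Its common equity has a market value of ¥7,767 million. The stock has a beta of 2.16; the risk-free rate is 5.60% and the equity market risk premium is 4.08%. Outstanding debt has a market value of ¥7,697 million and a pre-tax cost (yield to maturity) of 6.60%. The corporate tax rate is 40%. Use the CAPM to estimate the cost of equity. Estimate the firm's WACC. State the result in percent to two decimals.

9.21%

Cost of equity via CAPM: Re = 5.6% + 2.16 × 4.08% = 14.4128%.
Total capital V = 7767 + 7697 = 15464.
Equity: weight = 7767/15464 = 0.5023; cost = 14.4128%.
Debt: weight = 7697/15464 = 0.4977; after-tax cost = 6.6% × (1 − 40%) = 3.9600%.
WACC = 0.5023 × 14.4128% + 0.4977 × 3.9600% = 9.2101%.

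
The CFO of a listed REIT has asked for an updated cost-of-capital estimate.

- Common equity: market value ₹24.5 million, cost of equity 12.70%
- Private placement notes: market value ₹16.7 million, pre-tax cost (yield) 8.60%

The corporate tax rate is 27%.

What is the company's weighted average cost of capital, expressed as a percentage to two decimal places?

Total capital V = 24.5 + 16.7 = 41.2.
Equity: weight = 24.5/41.2 = 0.5947; cost = 12.7%.
Private placement notes: weight = 16.7/41.2 = 0.4053; after-tax cost = 8.6% × (1 − 27%) = 6.2780%.
WACC = 0.5947 × 12.7000% + 0.4053 × 6.2780% = 10.0969%.

10.10%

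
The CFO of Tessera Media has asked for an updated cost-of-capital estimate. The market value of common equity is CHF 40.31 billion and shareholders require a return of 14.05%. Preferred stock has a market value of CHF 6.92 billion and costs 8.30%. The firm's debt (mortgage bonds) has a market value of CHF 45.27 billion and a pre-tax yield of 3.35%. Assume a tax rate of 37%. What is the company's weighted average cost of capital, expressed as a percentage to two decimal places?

7.78%

Total capital V = 40.31 + 6.92 + 45.27 = 92.5.
Equity: weight = 40.31/92.5 = 0.4358; cost = 14.05%.
Preferred: weight = 6.92/92.5 = 0.0748; cost = 8.3%.
Mortgage bonds: weight = 45.27/92.5 = 0.4894; after-tax cost = 3.35% × (1 − 37%) = 2.1105%.
WACC = 0.4358 × 14.0500% + 0.0748 × 8.3000% + 0.4894 × 2.1105% = 7.7766%.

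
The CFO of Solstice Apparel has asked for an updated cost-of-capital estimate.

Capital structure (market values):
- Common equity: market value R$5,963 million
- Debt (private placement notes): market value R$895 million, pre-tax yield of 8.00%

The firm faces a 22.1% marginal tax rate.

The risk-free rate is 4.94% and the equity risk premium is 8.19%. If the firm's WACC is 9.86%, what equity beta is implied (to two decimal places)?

0.67

Total capital V = 5963 + 895 = 6858.
Equity weight = 5963/6858 = 0.8695.
Private placement notes weight = 895/6858 = 0.1305.
Debt contribution = 0.1305 × 8% × (1 − 22.1%) = 0.8133%.
Required equity contribution = 9.86% − 0.8133% = 9.0467%  ⇒  Re = 10.4045%.
CAPM: 10.4045% = 4.94% + β × 8.19%  ⇒  β = 0.6672.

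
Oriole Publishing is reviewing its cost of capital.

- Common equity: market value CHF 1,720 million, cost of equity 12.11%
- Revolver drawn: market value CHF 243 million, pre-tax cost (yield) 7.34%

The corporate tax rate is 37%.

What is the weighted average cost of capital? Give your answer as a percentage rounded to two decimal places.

11.18%

Total capital V = 1720 + 243 = 1963.
Equity: weight = 1720/1963 = 0.8762; cost = 12.11%.
Revolver drawn: weight = 243/1963 = 0.1238; after-tax cost = 7.34% × (1 − 37%) = 4.6242%.
WACC = 0.8762 × 12.1100% + 0.1238 × 4.6242% = 11.1833%.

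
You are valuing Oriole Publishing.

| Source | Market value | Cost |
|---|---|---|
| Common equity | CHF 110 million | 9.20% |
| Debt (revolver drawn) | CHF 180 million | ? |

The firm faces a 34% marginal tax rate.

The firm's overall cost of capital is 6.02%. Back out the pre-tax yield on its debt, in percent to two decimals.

6.18%

Total capital V = 110 + 180 = 290.
Equity weight = 110/290 = 0.3793.
Revolver drawn weight = 180/290 = 0.6207.
Equity contribution = 0.3793 × 9.2% = 3.4897%.
Remaining for debt = 6.02% − 3.4897% = 2.5303%.
Rd × (1 − 34%) × 0.6207 = 2.5303%  ⇒  Rd = 6.1768%.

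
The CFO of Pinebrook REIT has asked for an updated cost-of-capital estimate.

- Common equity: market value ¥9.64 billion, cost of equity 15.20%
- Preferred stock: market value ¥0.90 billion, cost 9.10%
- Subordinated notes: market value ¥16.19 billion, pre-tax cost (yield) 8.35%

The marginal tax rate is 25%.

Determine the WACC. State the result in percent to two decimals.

9.58%

Total capital V = 9.64 + 0.9 + 16.19 = 26.73.
Equity: weight = 9.64/26.73 = 0.3606; cost = 15.2%.
Preferred: weight = 0.9/26.73 = 0.0337; cost = 9.1%.
Subordinated notes: weight = 16.19/26.73 = 0.6057; after-tax cost = 8.35% × (1 − 25%) = 6.2625%.
WACC = 0.3606 × 15.2000% + 0.0337 × 9.1000% + 0.6057 × 6.2625% = 9.5813%.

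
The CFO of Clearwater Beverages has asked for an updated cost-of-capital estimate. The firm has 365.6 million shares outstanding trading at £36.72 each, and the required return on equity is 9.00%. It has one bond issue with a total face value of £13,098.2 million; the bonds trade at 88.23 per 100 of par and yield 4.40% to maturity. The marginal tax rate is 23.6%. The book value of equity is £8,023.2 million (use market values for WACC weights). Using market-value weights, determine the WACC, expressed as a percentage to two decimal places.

6.39%

Market value of equity E = 36.72 × 365.6m = 13424.832m. Market value of debt D = 13098.2m × 88.23/100 = 11556.54186m.
Total capital V = 13424.832 + 11556.54186 = 24981.37386.
Equity: weight = 13424.832/24981.37386 = 0.5374; cost = 9%.
Bonds outstanding: weight = 11556.54186/24981.37386 = 0.4626; after-tax cost = 4.4% × (1 − 23.6%) = 3.3616%.
WACC = 0.5374 × 9.0000% + 0.4626 × 3.3616% = 6.3916%.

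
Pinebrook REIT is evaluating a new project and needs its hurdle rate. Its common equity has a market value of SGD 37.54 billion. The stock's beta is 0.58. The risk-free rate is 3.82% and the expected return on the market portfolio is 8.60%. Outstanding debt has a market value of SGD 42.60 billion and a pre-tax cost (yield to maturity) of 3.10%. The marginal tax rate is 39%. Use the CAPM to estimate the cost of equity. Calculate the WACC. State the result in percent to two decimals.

Market risk premium = 8.6% − 3.82% = 4.78%.
Cost of equity via CAPM: Re = 3.82% + 0.58 × 4.78% = 6.5924%.
Total capital V = 37.54 + 42.6 = 80.14.
Equity: weight = 37.54/80.14 = 0.4684; cost = 6.5924%.
Debt: weight = 42.6/80.14 = 0.5316; after-tax cost = 3.1% × (1 − 39%) = 1.8910%.
WACC = 0.4684 × 6.5924% + 0.5316 × 1.8910% = 4.0933%.

4.09%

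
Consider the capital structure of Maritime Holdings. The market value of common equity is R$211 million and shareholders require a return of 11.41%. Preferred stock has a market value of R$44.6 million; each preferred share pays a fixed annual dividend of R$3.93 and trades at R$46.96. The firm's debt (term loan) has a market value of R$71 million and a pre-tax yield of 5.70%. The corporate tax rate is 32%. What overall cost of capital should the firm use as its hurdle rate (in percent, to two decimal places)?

Cost of preferred: Rp = 3.93 / 46.96 = 8.3688%.
Total capital V = 211 + 44.6 + 71 = 326.6.
Equity: weight = 211/326.6 = 0.6461; cost = 11.41%.
Preferred: weight = 44.6/326.6 = 0.1366; cost = 8.3688%.
Term loan: weight = 71/326.6 = 0.2174; after-tax cost = 5.7% × (1 − 32%) = 3.8760%.
WACC = 0.6461 × 11.4100% + 0.1366 × 8.3688% + 0.2174 × 3.8760% = 9.3569%.

9.36%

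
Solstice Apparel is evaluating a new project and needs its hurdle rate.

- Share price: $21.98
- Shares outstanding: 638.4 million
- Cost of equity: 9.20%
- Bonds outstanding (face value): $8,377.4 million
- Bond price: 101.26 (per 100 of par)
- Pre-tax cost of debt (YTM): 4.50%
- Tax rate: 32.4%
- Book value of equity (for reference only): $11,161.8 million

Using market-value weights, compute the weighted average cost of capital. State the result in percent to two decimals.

Market value of equity E = 21.98 × 638.4m = 14032.032m. Market value of debt D = 8377.4m × 101.26/100 = 8482.95524m.
Total capital V = 14032.032 + 8482.95524 = 22514.98724.
Equity: weight = 14032.032/22514.98724 = 0.6232; cost = 9.2%.
Bonds outstanding: weight = 8482.95524/22514.98724 = 0.3768; after-tax cost = 4.5% × (1 − 32.4%) = 3.0420%.
WACC = 0.6232 × 9.2000% + 0.3768 × 3.0420% = 6.8799%.

6.88%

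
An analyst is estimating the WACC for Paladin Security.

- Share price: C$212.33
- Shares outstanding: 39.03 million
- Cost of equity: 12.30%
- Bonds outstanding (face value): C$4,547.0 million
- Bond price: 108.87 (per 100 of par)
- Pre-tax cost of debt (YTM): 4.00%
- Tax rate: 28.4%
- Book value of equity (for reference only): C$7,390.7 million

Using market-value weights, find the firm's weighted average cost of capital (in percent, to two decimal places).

8.77%

Market value of equity E = 212.33 × 39.03m = 8287.2399m. Market value of debt D = 4547m × 108.87/100 = 4950.3189m.
Total capital V = 8287.2399 + 4950.3189 = 13237.5588.
Equity: weight = 8287.2399/13237.5588 = 0.6260; cost = 12.3%.
Bonds outstanding: weight = 4950.3189/13237.5588 = 0.3740; after-tax cost = 4% × (1 − 28.4%) = 2.8640%.
WACC = 0.6260 × 12.3000% + 0.3740 × 2.8640% = 8.7713%.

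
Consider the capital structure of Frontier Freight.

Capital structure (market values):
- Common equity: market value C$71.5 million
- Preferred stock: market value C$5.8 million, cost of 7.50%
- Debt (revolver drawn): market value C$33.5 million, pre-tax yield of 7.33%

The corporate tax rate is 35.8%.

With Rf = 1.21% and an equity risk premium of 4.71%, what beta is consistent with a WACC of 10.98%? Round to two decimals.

Total capital V = 71.5 + 5.8 + 33.5 = 110.8.
Equity weight = 71.5/110.8 = 0.6453.
Preferred weight = 5.8/110.8 = 0.0523.
Revolver drawn weight = 33.5/110.8 = 0.3023.
Debt contribution = 0.3023 × 7.33% × (1 − 35.8%) = 1.4228%.
Preferred contribution = 0.0523 × 7.5% = 0.3926%.
Required equity contribution = 10.98% − 1.8154% = 9.1646%  ⇒  Re = 14.2019%.
CAPM: 14.2019% = 1.21% + β × 4.71%  ⇒  β = 2.7584.

2.76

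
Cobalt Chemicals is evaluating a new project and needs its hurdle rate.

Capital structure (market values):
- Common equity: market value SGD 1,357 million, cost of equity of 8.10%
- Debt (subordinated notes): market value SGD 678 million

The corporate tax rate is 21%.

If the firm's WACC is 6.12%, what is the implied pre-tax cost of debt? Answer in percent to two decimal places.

Total capital V = 1357 + 678 = 2035.
Equity weight = 1357/2035 = 0.6668.
Subordinated notes weight = 678/2035 = 0.3332.
Equity contribution = 0.6668 × 8.1% = 5.4013%.
Remaining for debt = 6.12% − 5.4013% = 0.7187%.
Rd × (1 − 21%) × 0.3332 = 0.7187%  ⇒  Rd = 2.7305%.

2.73%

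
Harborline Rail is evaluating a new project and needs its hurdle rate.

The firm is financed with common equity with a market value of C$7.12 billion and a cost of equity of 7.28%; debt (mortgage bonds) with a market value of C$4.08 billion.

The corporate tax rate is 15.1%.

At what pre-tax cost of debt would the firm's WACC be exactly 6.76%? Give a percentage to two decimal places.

6.89%

Total capital V = 7.12 + 4.08 = 11.2.
Equity weight = 7.12/11.2 = 0.6357.
Mortgage bonds weight = 4.08/11.2 = 0.3643.
Equity contribution = 0.6357 × 7.28% = 4.6280%.
Remaining for debt = 6.76% − 4.6280% = 2.1320%.
Rd × (1 − 15.1%) × 0.3643 = 2.1320%  ⇒  Rd = 6.8935%.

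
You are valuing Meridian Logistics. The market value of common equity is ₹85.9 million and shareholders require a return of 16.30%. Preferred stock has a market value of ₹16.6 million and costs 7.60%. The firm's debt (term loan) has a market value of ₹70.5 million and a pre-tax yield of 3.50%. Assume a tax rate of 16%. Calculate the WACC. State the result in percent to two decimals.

10.02%

Total capital V = 85.9 + 16.6 + 70.5 = 173.
Equity: weight = 85.9/173 = 0.4965; cost = 16.3%.
Preferred: weight = 16.6/173 = 0.0960; cost = 7.6%.
Term loan: weight = 70.5/173 = 0.4075; after-tax cost = 3.5% × (1 − 16%) = 2.9400%.
WACC = 0.4965 × 16.3000% + 0.0960 × 7.6000% + 0.4075 × 2.9400% = 10.0208%.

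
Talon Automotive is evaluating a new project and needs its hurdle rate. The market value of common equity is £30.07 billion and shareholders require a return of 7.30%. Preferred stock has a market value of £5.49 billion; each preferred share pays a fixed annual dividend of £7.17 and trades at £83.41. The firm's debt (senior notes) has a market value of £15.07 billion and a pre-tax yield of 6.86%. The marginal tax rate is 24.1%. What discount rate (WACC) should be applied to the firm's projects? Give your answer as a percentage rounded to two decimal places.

6.82%

Cost of preferred: Rp = 7.17 / 83.41 = 8.5961%.
Total capital V = 30.07 + 5.49 + 15.07 = 50.63.
Equity: weight = 30.07/50.63 = 0.5939; cost = 7.3%.
Preferred: weight = 5.49/50.63 = 0.1084; cost = 8.5961%.
Senior notes: weight = 15.07/50.63 = 0.2976; after-tax cost = 6.86% × (1 − 24.1%) = 5.2067%.
WACC = 0.5939 × 7.3000% + 0.1084 × 8.5961% + 0.2976 × 5.2067% = 6.8175%.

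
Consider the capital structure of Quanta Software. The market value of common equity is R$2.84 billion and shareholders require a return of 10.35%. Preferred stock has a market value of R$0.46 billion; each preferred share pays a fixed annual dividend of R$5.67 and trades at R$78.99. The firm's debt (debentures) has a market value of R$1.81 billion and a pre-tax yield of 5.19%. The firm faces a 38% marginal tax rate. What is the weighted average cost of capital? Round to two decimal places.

Cost of preferred: Rp = 5.67 / 78.99 = 7.1781%.
Total capital V = 2.84 + 0.46 + 1.81 = 5.11.
Equity: weight = 2.84/5.11 = 0.5558; cost = 10.35%.
Preferred: weight = 0.46/5.11 = 0.0900; cost = 7.1781%.
Debentures: weight = 1.81/5.11 = 0.3542; after-tax cost = 5.19% × (1 − 38%) = 3.2178%.
WACC = 0.5558 × 10.3500% + 0.0900 × 7.1781% + 0.3542 × 3.2178% = 7.5382%.

7.54%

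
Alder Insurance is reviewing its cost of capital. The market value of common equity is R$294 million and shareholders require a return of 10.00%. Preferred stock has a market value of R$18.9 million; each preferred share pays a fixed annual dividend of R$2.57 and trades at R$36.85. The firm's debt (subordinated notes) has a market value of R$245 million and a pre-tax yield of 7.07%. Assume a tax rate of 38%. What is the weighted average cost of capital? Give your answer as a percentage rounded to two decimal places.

Cost of preferred: Rp = 2.57 / 36.85 = 6.9742%.
Total capital V = 294 + 18.9 + 245 = 557.9.
Equity: weight = 294/557.9 = 0.5270; cost = 10%.
Preferred: weight = 18.9/557.9 = 0.0339; cost = 6.9742%.
Subordinated notes: weight = 245/557.9 = 0.4391; after-tax cost = 7.07% × (1 − 38%) = 4.3834%.
WACC = 0.5270 × 10.0000% + 0.0339 × 6.9742% + 0.4391 × 4.3834% = 7.4310%.

7.43%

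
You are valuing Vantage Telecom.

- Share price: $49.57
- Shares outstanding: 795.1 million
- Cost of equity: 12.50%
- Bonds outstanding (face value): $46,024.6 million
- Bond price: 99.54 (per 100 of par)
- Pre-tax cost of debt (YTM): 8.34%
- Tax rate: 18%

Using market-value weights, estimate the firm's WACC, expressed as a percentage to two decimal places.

9.46%

Market value of equity E = 49.57 × 795.1m = 39413.107m. Market value of debt D = 46024.6m × 99.54/100 = 45812.88684m.
Total capital V = 39413.107 + 45812.88684 = 85225.99384.
Equity: weight = 39413.107/85225.99384 = 0.4625; cost = 12.5%.
Bonds outstanding: weight = 45812.88684/85225.99384 = 0.5375; after-tax cost = 8.34% × (1 − 18%) = 6.8388%.
WACC = 0.4625 × 12.5000% + 0.5375 × 6.8388% = 9.4568%.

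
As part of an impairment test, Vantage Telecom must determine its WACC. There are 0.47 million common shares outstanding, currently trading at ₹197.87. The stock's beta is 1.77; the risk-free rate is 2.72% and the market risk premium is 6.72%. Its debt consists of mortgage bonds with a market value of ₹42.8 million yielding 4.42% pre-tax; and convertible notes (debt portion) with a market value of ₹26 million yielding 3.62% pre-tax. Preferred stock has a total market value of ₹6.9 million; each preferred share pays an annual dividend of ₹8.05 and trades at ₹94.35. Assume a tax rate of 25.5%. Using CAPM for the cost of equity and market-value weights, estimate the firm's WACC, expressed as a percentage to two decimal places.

9.66%

Cost of equity via CAPM: Re = 2.72% + 1.77 × 6.72% = 14.6144%.
Cost of preferred: Rp = 8.05 / 94.35 = 8.5321%.
Market value of equity E = 197.87 × 0.47m = 92.9989m.
Total capital V = 92.9989 + 6.9 + 42.8 + 26 = 168.6989.
Equity: weight = 92.9989/168.6989 = 0.5513; cost = 14.6144%.
Preferred: weight = 6.9/168.6989 = 0.0409; cost = 8.5321%.
Mortgage bonds: weight = 42.8/168.6989 = 0.2537; after-tax cost = 4.42% × (1 − 25.5%) = 3.2929%.
Convertible notes (debt portion): weight = 26/168.6989 = 0.1541; after-tax cost = 3.62% × (1 − 25.5%) = 2.6969%.
WACC = 0.5513 × 14.6144% + 0.0409 × 8.5321% + 0.2537 × 3.2929% + 0.1541 × 2.6969% = 9.6566%.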